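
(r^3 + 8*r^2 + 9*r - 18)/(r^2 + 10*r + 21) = (r^2 + 5*r - 6)/(r + 7)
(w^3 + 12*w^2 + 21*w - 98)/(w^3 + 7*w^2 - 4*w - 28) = (w + 7)/(w + 2)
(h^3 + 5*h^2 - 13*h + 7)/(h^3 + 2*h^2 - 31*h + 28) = (h - 1)/(h - 4)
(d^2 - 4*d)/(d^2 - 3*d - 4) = d/(d + 1)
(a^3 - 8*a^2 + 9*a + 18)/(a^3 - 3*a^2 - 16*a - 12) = (a - 3)/(a + 2)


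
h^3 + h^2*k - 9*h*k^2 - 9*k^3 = (h - 3*k)*(h + k)*(h + 3*k)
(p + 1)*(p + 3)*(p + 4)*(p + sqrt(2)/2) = p^4 + sqrt(2)*p^3/2 + 8*p^3 + 4*sqrt(2)*p^2 + 19*p^2 + 12*p + 19*sqrt(2)*p/2 + 6*sqrt(2)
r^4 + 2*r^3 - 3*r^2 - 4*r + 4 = (r - 1)^2*(r + 2)^2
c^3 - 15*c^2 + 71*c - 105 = (c - 7)*(c - 5)*(c - 3)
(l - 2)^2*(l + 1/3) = l^3 - 11*l^2/3 + 8*l/3 + 4/3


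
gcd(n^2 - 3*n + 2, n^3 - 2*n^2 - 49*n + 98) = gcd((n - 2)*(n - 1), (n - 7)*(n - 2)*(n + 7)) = n - 2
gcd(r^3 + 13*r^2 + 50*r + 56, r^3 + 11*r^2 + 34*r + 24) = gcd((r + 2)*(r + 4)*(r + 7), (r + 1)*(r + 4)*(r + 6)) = r + 4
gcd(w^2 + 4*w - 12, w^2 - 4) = w - 2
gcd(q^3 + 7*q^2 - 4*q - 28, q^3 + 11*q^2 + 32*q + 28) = q^2 + 9*q + 14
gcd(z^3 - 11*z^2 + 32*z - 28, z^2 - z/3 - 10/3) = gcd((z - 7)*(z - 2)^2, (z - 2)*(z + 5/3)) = z - 2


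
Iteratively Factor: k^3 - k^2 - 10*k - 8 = (k + 2)*(k^2 - 3*k - 4) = (k - 4)*(k + 2)*(k + 1)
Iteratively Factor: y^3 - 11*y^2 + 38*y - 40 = (y - 4)*(y^2 - 7*y + 10) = (y - 5)*(y - 4)*(y - 2)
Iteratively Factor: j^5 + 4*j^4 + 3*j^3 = (j)*(j^4 + 4*j^3 + 3*j^2) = j^2*(j^3 + 4*j^2 + 3*j) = j^2*(j + 1)*(j^2 + 3*j) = j^2*(j + 1)*(j + 3)*(j)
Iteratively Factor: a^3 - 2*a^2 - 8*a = (a - 4)*(a^2 + 2*a) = (a - 4)*(a + 2)*(a)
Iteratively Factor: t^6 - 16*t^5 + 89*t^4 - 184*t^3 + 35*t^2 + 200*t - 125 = (t - 1)*(t^5 - 15*t^4 + 74*t^3 - 110*t^2 - 75*t + 125) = (t - 5)*(t - 1)*(t^4 - 10*t^3 + 24*t^2 + 10*t - 25) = (t - 5)*(t - 1)^2*(t^3 - 9*t^2 + 15*t + 25) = (t - 5)^2*(t - 1)^2*(t^2 - 4*t - 5) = (t - 5)^3*(t - 1)^2*(t + 1)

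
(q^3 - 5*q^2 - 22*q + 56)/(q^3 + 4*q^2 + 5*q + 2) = (q^3 - 5*q^2 - 22*q + 56)/(q^3 + 4*q^2 + 5*q + 2)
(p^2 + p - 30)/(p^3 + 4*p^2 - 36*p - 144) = (p - 5)/(p^2 - 2*p - 24)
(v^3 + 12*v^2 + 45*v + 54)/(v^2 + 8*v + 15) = (v^2 + 9*v + 18)/(v + 5)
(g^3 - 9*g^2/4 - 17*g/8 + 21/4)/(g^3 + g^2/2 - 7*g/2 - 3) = (g - 7/4)/(g + 1)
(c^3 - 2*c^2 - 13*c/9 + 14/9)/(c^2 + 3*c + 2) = (c^2 - 3*c + 14/9)/(c + 2)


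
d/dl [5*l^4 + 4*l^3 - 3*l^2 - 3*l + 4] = 20*l^3 + 12*l^2 - 6*l - 3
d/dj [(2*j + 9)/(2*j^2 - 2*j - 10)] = (j^2 - j - (2*j - 1)*(2*j + 9)/2 - 5)/(-j^2 + j + 5)^2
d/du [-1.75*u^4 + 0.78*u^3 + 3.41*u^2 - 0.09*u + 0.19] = -7.0*u^3 + 2.34*u^2 + 6.82*u - 0.09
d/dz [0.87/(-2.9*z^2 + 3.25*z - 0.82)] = (5.046*z - 2.8275)/(2.9*z^2 - 3.25*z + 0.82)^2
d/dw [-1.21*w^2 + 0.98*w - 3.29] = 0.98 - 2.42*w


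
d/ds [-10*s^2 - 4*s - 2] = -20*s - 4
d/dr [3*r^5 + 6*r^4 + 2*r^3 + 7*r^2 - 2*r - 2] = 15*r^4 + 24*r^3 + 6*r^2 + 14*r - 2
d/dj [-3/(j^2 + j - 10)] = 3*(2*j + 1)/(j^2 + j - 10)^2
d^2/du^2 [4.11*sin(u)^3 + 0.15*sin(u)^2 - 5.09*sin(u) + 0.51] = 2.0075*sin(u) + 9.2475*sin(3*u) + 0.3*cos(2*u)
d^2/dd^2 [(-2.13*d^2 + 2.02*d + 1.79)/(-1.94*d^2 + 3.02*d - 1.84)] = (9.75354400000003*d^3 - 86.040552*d^2 + 106.187064*d - 27.89868)/(7.301384*d^6 - 34.098216*d^5 + 73.8558*d^4 - 92.22476*d^3 + 70.0488*d^2 - 30.673536*d + 6.229504)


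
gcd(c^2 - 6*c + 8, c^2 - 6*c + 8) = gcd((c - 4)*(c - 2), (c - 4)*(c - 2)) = c^2 - 6*c + 8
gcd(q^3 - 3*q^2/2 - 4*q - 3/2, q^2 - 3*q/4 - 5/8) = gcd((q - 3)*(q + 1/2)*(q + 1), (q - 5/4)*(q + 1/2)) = q + 1/2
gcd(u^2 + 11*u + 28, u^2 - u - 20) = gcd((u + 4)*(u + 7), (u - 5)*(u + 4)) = u + 4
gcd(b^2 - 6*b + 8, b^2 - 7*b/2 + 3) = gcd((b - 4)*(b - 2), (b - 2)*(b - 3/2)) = b - 2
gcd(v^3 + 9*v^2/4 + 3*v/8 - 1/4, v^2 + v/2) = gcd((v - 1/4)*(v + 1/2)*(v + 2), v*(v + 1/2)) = v + 1/2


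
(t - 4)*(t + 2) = t^2 - 2*t - 8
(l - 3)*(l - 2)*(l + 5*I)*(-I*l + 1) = -I*l^4 + 6*l^3 + 5*I*l^3 - 30*l^2 - I*l^2 + 36*l - 25*I*l + 30*I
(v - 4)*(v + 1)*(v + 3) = v^3 - 13*v - 12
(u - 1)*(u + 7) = u^2 + 6*u - 7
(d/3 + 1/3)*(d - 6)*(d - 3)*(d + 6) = d^4/3 - 2*d^3/3 - 13*d^2 + 24*d + 36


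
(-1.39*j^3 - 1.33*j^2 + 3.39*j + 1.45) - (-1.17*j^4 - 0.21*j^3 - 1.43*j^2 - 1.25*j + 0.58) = 1.17*j^4 - 1.18*j^3 + 0.0999999999999999*j^2 + 4.64*j + 0.87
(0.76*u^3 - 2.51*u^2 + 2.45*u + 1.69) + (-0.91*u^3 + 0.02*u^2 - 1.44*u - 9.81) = -0.15*u^3 - 2.49*u^2 + 1.01*u - 8.12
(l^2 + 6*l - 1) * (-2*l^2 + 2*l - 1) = -2*l^4 - 10*l^3 + 13*l^2 - 8*l + 1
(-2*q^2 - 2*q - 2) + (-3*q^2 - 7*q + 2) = -5*q^2 - 9*q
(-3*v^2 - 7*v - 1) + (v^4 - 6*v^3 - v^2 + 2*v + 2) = v^4 - 6*v^3 - 4*v^2 - 5*v + 1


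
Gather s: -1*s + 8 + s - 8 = 0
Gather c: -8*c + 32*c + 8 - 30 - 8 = 24*c - 30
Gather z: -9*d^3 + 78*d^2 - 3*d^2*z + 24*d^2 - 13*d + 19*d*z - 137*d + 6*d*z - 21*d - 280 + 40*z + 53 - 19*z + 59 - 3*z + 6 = -9*d^3 + 102*d^2 - 171*d + z*(-3*d^2 + 25*d + 18) - 162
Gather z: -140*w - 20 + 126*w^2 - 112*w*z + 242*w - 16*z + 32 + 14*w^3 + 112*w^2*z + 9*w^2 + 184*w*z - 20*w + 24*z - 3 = 14*w^3 + 135*w^2 + 82*w + z*(112*w^2 + 72*w + 8) + 9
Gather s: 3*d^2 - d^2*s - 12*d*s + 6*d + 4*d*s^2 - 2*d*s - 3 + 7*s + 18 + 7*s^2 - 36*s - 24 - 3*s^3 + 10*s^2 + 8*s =3*d^2 + 6*d - 3*s^3 + s^2*(4*d + 17) + s*(-d^2 - 14*d - 21) - 9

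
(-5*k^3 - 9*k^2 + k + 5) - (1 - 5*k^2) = -5*k^3 - 4*k^2 + k + 4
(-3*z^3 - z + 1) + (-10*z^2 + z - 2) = -3*z^3 - 10*z^2 - 1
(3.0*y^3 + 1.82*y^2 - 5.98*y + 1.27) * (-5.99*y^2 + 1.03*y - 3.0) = -17.97*y^5 - 7.8118*y^4 + 28.6948*y^3 - 19.2267*y^2 + 19.2481*y - 3.81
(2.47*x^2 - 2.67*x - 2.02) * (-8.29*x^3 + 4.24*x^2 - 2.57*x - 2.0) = -20.4763*x^5 + 32.6071*x^4 - 0.9229*x^3 - 6.6429*x^2 + 10.5314*x + 4.04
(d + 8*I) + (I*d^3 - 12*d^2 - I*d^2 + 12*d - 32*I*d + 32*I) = I*d^3 - 12*d^2 - I*d^2 + 13*d - 32*I*d + 40*I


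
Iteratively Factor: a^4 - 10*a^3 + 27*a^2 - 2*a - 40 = (a - 4)*(a^3 - 6*a^2 + 3*a + 10) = (a - 4)*(a - 2)*(a^2 - 4*a - 5) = (a - 4)*(a - 2)*(a + 1)*(a - 5)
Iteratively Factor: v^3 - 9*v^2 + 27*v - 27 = (v - 3)*(v^2 - 6*v + 9) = (v - 3)^2*(v - 3)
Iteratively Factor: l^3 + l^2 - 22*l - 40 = (l + 2)*(l^2 - l - 20) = (l - 5)*(l + 2)*(l + 4)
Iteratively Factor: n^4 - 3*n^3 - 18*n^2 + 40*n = (n - 5)*(n^3 + 2*n^2 - 8*n) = (n - 5)*(n - 2)*(n^2 + 4*n) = (n - 5)*(n - 2)*(n + 4)*(n)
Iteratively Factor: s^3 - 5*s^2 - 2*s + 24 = (s - 3)*(s^2 - 2*s - 8) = (s - 3)*(s + 2)*(s - 4)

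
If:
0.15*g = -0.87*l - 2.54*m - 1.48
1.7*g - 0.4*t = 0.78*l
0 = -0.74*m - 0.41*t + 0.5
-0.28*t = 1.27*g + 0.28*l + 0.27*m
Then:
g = -0.09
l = -1.02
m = -0.23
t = 1.63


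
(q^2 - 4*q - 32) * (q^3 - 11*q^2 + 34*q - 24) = q^5 - 15*q^4 + 46*q^3 + 192*q^2 - 992*q + 768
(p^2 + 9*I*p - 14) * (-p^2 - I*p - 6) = -p^4 - 10*I*p^3 + 17*p^2 - 40*I*p + 84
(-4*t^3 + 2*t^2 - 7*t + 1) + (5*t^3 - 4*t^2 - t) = t^3 - 2*t^2 - 8*t + 1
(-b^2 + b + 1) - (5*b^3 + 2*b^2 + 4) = -5*b^3 - 3*b^2 + b - 3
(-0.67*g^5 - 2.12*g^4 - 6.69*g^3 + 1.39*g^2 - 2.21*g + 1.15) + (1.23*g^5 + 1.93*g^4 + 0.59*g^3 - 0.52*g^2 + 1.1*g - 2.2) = 0.56*g^5 - 0.19*g^4 - 6.1*g^3 + 0.87*g^2 - 1.11*g - 1.05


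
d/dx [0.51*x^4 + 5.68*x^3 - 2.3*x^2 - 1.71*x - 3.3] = 2.04*x^3 + 17.04*x^2 - 4.6*x - 1.71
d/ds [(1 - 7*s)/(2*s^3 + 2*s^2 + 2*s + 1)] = (28*s^3 + 8*s^2 - 4*s - 9)/(4*s^6 + 8*s^5 + 12*s^4 + 12*s^3 + 8*s^2 + 4*s + 1)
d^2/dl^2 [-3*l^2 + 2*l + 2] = -6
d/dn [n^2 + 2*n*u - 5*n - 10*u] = 2*n + 2*u - 5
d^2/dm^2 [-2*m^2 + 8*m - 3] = -4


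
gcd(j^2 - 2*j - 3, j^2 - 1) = j + 1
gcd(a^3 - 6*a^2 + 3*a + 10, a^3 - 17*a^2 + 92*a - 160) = a - 5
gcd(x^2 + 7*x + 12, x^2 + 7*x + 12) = x^2 + 7*x + 12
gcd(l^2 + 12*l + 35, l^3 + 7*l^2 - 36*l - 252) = l + 7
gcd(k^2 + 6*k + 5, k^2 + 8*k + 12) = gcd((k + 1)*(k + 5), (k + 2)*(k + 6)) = 1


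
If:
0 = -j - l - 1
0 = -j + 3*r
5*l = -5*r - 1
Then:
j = -6/5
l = 1/5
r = -2/5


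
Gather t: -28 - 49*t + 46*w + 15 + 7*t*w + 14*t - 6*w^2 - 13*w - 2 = t*(7*w - 35) - 6*w^2 + 33*w - 15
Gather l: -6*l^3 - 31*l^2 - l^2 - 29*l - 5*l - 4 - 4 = -6*l^3 - 32*l^2 - 34*l - 8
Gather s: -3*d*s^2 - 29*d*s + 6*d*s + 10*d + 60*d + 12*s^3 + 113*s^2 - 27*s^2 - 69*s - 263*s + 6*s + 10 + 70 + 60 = 70*d + 12*s^3 + s^2*(86 - 3*d) + s*(-23*d - 326) + 140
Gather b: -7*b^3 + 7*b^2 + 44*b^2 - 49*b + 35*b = -7*b^3 + 51*b^2 - 14*b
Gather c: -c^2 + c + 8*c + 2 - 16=-c^2 + 9*c - 14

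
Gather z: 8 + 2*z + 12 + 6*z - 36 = 8*z - 16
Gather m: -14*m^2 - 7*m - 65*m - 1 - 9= -14*m^2 - 72*m - 10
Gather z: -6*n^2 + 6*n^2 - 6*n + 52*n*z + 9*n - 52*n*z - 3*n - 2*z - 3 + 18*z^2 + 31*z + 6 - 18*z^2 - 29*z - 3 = 0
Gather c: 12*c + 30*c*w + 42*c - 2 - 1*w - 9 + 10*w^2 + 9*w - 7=c*(30*w + 54) + 10*w^2 + 8*w - 18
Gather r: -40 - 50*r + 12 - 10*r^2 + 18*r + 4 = -10*r^2 - 32*r - 24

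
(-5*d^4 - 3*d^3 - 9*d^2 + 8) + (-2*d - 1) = -5*d^4 - 3*d^3 - 9*d^2 - 2*d + 7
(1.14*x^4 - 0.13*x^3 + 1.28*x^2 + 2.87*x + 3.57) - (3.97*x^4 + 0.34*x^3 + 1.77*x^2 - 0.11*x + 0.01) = -2.83*x^4 - 0.47*x^3 - 0.49*x^2 + 2.98*x + 3.56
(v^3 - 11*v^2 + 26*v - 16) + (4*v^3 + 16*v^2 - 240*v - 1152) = 5*v^3 + 5*v^2 - 214*v - 1168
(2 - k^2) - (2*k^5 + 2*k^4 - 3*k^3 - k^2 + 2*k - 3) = -2*k^5 - 2*k^4 + 3*k^3 - 2*k + 5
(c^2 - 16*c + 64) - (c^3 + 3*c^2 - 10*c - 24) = -c^3 - 2*c^2 - 6*c + 88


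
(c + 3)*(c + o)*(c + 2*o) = c^3 + 3*c^2*o + 3*c^2 + 2*c*o^2 + 9*c*o + 6*o^2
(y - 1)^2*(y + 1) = y^3 - y^2 - y + 1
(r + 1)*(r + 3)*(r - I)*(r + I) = r^4 + 4*r^3 + 4*r^2 + 4*r + 3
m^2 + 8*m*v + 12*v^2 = (m + 2*v)*(m + 6*v)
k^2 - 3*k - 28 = (k - 7)*(k + 4)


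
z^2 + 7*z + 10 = (z + 2)*(z + 5)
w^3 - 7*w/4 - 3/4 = (w - 3/2)*(w + 1/2)*(w + 1)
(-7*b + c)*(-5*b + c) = 35*b^2 - 12*b*c + c^2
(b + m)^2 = b^2 + 2*b*m + m^2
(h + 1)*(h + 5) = h^2 + 6*h + 5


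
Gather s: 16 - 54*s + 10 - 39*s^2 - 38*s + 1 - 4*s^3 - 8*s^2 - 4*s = -4*s^3 - 47*s^2 - 96*s + 27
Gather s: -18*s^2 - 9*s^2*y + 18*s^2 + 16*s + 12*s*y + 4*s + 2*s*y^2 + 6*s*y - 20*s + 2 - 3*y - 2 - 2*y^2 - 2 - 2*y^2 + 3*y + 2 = -9*s^2*y + s*(2*y^2 + 18*y) - 4*y^2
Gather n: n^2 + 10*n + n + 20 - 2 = n^2 + 11*n + 18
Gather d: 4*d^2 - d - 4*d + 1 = 4*d^2 - 5*d + 1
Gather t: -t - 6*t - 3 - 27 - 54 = -7*t - 84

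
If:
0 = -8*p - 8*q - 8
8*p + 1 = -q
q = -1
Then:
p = 0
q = -1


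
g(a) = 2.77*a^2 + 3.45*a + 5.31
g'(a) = 5.54*a + 3.45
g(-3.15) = 21.93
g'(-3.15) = -14.00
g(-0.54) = 4.25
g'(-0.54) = 0.46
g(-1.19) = 5.13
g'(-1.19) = -3.14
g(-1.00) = 4.63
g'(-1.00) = -2.09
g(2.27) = 27.42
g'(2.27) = 16.03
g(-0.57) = 4.24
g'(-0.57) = 0.29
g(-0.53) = 4.26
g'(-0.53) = 0.51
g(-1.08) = 4.81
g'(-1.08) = -2.53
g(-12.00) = 362.79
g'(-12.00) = -63.03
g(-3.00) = 19.89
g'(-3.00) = -13.17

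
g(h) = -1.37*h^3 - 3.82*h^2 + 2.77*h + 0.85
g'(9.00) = -398.90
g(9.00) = -1282.37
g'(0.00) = 2.77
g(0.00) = 0.85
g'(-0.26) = 4.48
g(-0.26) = -0.10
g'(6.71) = -233.54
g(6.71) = -566.45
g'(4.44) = -112.17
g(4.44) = -182.07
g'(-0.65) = 6.00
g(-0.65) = -2.19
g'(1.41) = -16.17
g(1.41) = -6.68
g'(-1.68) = 4.01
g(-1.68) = -8.09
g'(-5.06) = -63.80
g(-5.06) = 66.52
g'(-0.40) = 5.17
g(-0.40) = -0.78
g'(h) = -4.11*h^2 - 7.64*h + 2.77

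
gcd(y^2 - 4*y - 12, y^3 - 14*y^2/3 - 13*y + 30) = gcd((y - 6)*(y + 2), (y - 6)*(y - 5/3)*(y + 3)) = y - 6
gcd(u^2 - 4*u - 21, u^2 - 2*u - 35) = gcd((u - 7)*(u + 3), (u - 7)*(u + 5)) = u - 7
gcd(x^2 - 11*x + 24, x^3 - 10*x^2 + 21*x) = x - 3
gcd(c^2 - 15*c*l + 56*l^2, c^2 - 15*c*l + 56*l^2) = c^2 - 15*c*l + 56*l^2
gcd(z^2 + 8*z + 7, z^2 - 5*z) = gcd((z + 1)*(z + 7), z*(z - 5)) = 1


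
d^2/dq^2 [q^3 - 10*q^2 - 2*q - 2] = 6*q - 20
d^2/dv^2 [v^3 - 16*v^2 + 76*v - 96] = 6*v - 32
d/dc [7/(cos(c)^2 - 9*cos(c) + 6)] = 7*(2*cos(c) - 9)*sin(c)/(cos(c)^2 - 9*cos(c) + 6)^2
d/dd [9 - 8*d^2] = -16*d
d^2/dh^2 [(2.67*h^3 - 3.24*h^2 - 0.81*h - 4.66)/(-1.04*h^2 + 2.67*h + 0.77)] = (3.5527136788005e-15*h^5 - 2.8421709430404e-14*h^4 - 22.598742*h^3 + 12.87357*h^2 - 83.245698*h + 74.416238)/(1.124864*h^6 - 8.663616*h^5 + 19.743672*h^4 - 6.205347*h^3 - 14.617911*h^2 - 4.749129*h - 0.456533)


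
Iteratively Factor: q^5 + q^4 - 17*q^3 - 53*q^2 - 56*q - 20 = (q + 1)*(q^4 - 17*q^2 - 36*q - 20) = (q + 1)*(q + 2)*(q^3 - 2*q^2 - 13*q - 10) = (q + 1)*(q + 2)^2*(q^2 - 4*q - 5) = (q - 5)*(q + 1)*(q + 2)^2*(q + 1)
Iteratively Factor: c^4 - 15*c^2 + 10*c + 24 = (c + 1)*(c^3 - c^2 - 14*c + 24) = (c + 1)*(c + 4)*(c^2 - 5*c + 6) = (c - 3)*(c + 1)*(c + 4)*(c - 2)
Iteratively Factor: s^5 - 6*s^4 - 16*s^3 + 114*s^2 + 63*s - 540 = (s - 3)*(s^4 - 3*s^3 - 25*s^2 + 39*s + 180) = (s - 5)*(s - 3)*(s^3 + 2*s^2 - 15*s - 36) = (s - 5)*(s - 4)*(s - 3)*(s^2 + 6*s + 9) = (s - 5)*(s - 4)*(s - 3)*(s + 3)*(s + 3)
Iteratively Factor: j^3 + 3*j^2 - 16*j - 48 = (j - 4)*(j^2 + 7*j + 12) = (j - 4)*(j + 3)*(j + 4)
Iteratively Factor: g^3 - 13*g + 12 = (g + 4)*(g^2 - 4*g + 3) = (g - 1)*(g + 4)*(g - 3)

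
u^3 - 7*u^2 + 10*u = u*(u - 5)*(u - 2)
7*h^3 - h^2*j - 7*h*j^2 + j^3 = (-7*h + j)*(-h + j)*(h + j)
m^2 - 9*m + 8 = (m - 8)*(m - 1)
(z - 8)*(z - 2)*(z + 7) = z^3 - 3*z^2 - 54*z + 112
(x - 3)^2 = x^2 - 6*x + 9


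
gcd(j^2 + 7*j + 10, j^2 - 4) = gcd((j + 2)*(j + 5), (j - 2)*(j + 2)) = j + 2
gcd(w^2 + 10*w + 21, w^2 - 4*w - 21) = w + 3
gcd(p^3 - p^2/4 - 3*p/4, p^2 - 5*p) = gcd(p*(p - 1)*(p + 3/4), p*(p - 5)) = p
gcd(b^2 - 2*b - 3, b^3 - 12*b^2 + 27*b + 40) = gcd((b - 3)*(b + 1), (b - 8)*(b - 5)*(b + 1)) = b + 1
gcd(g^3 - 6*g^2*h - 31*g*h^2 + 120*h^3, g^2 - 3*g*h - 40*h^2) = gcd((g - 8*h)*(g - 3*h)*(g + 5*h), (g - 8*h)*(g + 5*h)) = g^2 - 3*g*h - 40*h^2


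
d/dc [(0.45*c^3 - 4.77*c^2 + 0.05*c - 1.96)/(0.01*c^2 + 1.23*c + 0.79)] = (0.0045*c^4 + 1.107*c^3 - 4.8011*c^2 - 7.4974*c + 2.4503)/(0.0001*c^4 + 0.0246*c^3 + 1.5287*c^2 + 1.9434*c + 0.6241)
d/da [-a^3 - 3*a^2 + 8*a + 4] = -3*a^2 - 6*a + 8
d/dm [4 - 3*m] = -3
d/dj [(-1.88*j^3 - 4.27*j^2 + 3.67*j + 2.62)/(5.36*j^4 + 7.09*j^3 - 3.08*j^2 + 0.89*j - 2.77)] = (10.0768*j^6 + 45.7744*j^5 - 22.9489*j^4 - 111.5598*j^3 - 32.6013*j^2 + 39.795*j - 12.4977)/(28.7296*j^8 + 76.0048*j^7 + 17.2505*j^6 - 34.1336*j^5 - 7.5878*j^4 - 44.761*j^3 + 17.8553*j^2 - 4.9306*j + 7.6729)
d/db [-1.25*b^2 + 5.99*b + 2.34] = 5.99 - 2.5*b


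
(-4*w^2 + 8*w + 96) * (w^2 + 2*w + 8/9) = -4*w^4 + 976*w^2/9 + 1792*w/9 + 256/3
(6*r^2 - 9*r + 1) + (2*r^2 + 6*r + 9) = 8*r^2 - 3*r + 10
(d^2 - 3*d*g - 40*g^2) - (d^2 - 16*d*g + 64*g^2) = 13*d*g - 104*g^2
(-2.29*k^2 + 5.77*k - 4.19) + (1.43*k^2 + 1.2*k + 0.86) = -0.86*k^2 + 6.97*k - 3.33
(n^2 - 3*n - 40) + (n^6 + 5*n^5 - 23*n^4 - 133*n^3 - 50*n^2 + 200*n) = n^6 + 5*n^5 - 23*n^4 - 133*n^3 - 49*n^2 + 197*n - 40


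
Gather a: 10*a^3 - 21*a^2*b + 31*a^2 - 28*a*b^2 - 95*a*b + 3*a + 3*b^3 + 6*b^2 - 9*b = 10*a^3 + a^2*(31 - 21*b) + a*(-28*b^2 - 95*b + 3) + 3*b^3 + 6*b^2 - 9*b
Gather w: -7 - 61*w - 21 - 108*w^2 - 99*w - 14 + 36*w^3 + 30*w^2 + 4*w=36*w^3 - 78*w^2 - 156*w - 42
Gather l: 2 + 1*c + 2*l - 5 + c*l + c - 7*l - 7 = 2*c + l*(c - 5) - 10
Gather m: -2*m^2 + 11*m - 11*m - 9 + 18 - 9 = -2*m^2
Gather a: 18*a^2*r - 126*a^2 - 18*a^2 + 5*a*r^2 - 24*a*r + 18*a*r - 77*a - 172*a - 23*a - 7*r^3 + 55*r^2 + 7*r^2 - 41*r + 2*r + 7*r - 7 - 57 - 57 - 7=a^2*(18*r - 144) + a*(5*r^2 - 6*r - 272) - 7*r^3 + 62*r^2 - 32*r - 128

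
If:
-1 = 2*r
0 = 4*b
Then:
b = 0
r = -1/2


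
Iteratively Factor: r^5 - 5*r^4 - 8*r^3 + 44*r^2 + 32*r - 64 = (r - 4)*(r^4 - r^3 - 12*r^2 - 4*r + 16) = (r - 4)*(r + 2)*(r^3 - 3*r^2 - 6*r + 8) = (r - 4)^2*(r + 2)*(r^2 + r - 2) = (r - 4)^2*(r - 1)*(r + 2)*(r + 2)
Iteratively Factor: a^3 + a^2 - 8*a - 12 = (a + 2)*(a^2 - a - 6) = (a + 2)^2*(a - 3)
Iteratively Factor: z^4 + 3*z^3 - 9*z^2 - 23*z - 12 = (z + 1)*(z^3 + 2*z^2 - 11*z - 12) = (z - 3)*(z + 1)*(z^2 + 5*z + 4) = (z - 3)*(z + 1)*(z + 4)*(z + 1)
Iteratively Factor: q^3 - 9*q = (q)*(q^2 - 9) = q*(q + 3)*(q - 3)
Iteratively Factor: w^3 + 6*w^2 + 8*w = (w)*(w^2 + 6*w + 8) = w*(w + 2)*(w + 4)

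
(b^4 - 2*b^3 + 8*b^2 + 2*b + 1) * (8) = 8*b^4 - 16*b^3 + 64*b^2 + 16*b + 8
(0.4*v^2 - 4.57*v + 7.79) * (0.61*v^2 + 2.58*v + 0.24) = 0.244*v^4 - 1.7557*v^3 - 6.9427*v^2 + 19.0014*v + 1.8696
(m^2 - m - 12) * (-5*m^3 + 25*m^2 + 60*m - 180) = -5*m^5 + 30*m^4 + 95*m^3 - 540*m^2 - 540*m + 2160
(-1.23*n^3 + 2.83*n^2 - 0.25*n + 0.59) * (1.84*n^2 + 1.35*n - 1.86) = -2.2632*n^5 + 3.5467*n^4 + 5.6483*n^3 - 4.5157*n^2 + 1.2615*n - 1.0974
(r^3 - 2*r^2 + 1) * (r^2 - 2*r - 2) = r^5 - 4*r^4 + 2*r^3 + 5*r^2 - 2*r - 2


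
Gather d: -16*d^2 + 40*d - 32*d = -16*d^2 + 8*d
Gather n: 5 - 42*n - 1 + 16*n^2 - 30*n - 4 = 16*n^2 - 72*n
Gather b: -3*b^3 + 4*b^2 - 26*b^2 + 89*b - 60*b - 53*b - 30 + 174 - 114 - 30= -3*b^3 - 22*b^2 - 24*b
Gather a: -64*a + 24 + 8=32 - 64*a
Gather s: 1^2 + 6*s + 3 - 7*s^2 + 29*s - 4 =-7*s^2 + 35*s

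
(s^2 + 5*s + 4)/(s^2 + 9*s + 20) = (s + 1)/(s + 5)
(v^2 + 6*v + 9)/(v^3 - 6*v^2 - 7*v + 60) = (v + 3)/(v^2 - 9*v + 20)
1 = 1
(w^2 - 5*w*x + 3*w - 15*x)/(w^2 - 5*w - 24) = (w - 5*x)/(w - 8)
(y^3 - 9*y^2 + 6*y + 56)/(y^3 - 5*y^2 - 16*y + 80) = (y^2 - 5*y - 14)/(y^2 - y - 20)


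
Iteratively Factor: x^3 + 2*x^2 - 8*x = (x - 2)*(x^2 + 4*x) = (x - 2)*(x + 4)*(x)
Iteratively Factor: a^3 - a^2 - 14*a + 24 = (a + 4)*(a^2 - 5*a + 6) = (a - 2)*(a + 4)*(a - 3)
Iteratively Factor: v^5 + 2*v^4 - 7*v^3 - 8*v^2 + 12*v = (v - 2)*(v^4 + 4*v^3 + v^2 - 6*v) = (v - 2)*(v + 3)*(v^3 + v^2 - 2*v) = (v - 2)*(v + 2)*(v + 3)*(v^2 - v) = (v - 2)*(v - 1)*(v + 2)*(v + 3)*(v)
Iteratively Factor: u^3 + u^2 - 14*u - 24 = (u - 4)*(u^2 + 5*u + 6) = (u - 4)*(u + 3)*(u + 2)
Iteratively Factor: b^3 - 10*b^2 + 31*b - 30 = (b - 2)*(b^2 - 8*b + 15) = (b - 3)*(b - 2)*(b - 5)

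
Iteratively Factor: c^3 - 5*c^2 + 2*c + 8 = (c + 1)*(c^2 - 6*c + 8) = (c - 4)*(c + 1)*(c - 2)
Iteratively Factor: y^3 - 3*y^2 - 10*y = (y - 5)*(y^2 + 2*y) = y*(y - 5)*(y + 2)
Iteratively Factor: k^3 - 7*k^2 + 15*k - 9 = (k - 3)*(k^2 - 4*k + 3) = (k - 3)*(k - 1)*(k - 3)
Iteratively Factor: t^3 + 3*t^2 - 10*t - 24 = (t + 2)*(t^2 + t - 12) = (t - 3)*(t + 2)*(t + 4)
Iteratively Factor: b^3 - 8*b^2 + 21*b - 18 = (b - 3)*(b^2 - 5*b + 6) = (b - 3)*(b - 2)*(b - 3)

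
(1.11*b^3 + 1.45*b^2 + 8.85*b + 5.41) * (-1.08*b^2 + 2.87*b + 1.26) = -1.1988*b^5 + 1.6197*b^4 - 3.9979*b^3 + 21.3837*b^2 + 26.6777*b + 6.8166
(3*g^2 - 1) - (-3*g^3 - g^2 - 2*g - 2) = 3*g^3 + 4*g^2 + 2*g + 1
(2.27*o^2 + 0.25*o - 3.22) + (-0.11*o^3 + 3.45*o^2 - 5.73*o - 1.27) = -0.11*o^3 + 5.72*o^2 - 5.48*o - 4.49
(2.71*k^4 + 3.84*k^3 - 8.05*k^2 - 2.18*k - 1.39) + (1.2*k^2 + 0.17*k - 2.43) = 2.71*k^4 + 3.84*k^3 - 6.85*k^2 - 2.01*k - 3.82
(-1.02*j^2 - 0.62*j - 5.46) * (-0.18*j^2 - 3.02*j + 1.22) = 0.1836*j^4 + 3.192*j^3 + 1.6108*j^2 + 15.7328*j - 6.6612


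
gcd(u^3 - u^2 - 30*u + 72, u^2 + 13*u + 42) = u + 6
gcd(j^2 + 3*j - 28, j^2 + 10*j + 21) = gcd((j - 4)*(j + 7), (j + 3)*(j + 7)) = j + 7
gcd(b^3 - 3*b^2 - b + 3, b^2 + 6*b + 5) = b + 1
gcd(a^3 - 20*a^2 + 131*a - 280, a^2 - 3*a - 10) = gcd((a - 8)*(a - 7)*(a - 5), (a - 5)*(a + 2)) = a - 5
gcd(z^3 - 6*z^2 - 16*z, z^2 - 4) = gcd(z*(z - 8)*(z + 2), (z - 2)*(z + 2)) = z + 2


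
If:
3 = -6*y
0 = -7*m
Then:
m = 0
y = -1/2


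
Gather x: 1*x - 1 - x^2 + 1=-x^2 + x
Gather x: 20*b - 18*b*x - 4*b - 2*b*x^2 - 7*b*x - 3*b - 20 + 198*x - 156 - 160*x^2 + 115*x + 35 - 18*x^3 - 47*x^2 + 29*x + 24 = 13*b - 18*x^3 + x^2*(-2*b - 207) + x*(342 - 25*b) - 117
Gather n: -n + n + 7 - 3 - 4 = 0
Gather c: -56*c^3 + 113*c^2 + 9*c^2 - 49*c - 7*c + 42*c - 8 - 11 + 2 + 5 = -56*c^3 + 122*c^2 - 14*c - 12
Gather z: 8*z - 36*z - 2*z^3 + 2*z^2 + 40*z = -2*z^3 + 2*z^2 + 12*z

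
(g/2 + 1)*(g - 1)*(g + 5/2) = g^3/2 + 7*g^2/4 + g/4 - 5/2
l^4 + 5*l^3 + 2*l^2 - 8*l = l*(l - 1)*(l + 2)*(l + 4)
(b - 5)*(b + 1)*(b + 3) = b^3 - b^2 - 17*b - 15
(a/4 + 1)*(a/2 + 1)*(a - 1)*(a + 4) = a^4/8 + 9*a^3/8 + 11*a^2/4 - 4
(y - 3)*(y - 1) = y^2 - 4*y + 3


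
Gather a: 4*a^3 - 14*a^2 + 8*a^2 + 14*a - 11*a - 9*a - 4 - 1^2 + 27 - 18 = 4*a^3 - 6*a^2 - 6*a + 4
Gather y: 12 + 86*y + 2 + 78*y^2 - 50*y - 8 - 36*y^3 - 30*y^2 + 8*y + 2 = -36*y^3 + 48*y^2 + 44*y + 8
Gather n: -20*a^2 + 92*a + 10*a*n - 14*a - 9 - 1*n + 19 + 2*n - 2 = -20*a^2 + 78*a + n*(10*a + 1) + 8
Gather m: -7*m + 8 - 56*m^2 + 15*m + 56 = -56*m^2 + 8*m + 64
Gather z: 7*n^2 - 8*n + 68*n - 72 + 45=7*n^2 + 60*n - 27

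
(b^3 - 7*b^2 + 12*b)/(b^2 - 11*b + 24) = b*(b - 4)/(b - 8)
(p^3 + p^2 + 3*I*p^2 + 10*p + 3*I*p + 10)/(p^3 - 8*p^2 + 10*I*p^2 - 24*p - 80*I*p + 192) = (p^3 + p^2*(1 + 3*I) + p*(10 + 3*I) + 10)/(p^3 + p^2*(-8 + 10*I) + p*(-24 - 80*I) + 192)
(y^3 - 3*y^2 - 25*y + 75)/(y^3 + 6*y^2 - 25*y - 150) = (y - 3)/(y + 6)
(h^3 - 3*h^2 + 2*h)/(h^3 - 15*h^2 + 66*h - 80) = h*(h - 1)/(h^2 - 13*h + 40)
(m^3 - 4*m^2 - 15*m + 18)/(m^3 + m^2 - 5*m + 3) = (m - 6)/(m - 1)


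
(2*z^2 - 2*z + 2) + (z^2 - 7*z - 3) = 3*z^2 - 9*z - 1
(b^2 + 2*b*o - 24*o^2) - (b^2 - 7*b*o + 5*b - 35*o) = 9*b*o - 5*b - 24*o^2 + 35*o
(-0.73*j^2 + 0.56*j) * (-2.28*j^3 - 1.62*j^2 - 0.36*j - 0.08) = 1.6644*j^5 - 0.0941999999999998*j^4 - 0.6444*j^3 - 0.1432*j^2 - 0.0448*j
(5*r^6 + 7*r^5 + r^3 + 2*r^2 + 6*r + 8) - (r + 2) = 5*r^6 + 7*r^5 + r^3 + 2*r^2 + 5*r + 6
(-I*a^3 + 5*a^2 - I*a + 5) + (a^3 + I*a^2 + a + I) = a^3 - I*a^3 + 5*a^2 + I*a^2 + a - I*a + 5 + I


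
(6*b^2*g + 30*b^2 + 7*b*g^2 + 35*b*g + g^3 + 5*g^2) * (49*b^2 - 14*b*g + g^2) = 294*b^4*g + 1470*b^4 + 259*b^3*g^2 + 1295*b^3*g - 43*b^2*g^3 - 215*b^2*g^2 - 7*b*g^4 - 35*b*g^3 + g^5 + 5*g^4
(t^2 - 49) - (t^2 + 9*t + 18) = -9*t - 67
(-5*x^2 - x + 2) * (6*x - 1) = -30*x^3 - x^2 + 13*x - 2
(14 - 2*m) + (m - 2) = 12 - m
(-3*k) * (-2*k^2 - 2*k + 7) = 6*k^3 + 6*k^2 - 21*k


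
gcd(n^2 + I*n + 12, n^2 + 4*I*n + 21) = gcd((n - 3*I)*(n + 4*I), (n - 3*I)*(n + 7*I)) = n - 3*I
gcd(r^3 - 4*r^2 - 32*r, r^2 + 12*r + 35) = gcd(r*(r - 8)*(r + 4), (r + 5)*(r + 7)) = 1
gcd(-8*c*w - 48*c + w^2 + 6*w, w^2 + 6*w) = w + 6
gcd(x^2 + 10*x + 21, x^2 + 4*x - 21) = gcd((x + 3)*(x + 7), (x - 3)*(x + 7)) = x + 7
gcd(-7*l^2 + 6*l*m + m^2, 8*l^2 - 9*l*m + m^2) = l - m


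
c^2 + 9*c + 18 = (c + 3)*(c + 6)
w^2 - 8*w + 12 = (w - 6)*(w - 2)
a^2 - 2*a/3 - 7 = (a - 3)*(a + 7/3)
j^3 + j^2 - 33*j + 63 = (j - 3)^2*(j + 7)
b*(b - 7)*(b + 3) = b^3 - 4*b^2 - 21*b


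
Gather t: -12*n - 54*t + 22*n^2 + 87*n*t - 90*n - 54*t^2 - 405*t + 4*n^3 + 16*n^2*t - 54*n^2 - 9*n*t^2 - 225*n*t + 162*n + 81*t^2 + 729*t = 4*n^3 - 32*n^2 + 60*n + t^2*(27 - 9*n) + t*(16*n^2 - 138*n + 270)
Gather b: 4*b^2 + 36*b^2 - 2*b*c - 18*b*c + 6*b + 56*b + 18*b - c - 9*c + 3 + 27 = 40*b^2 + b*(80 - 20*c) - 10*c + 30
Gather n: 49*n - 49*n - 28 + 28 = 0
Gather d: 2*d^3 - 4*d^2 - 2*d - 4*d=2*d^3 - 4*d^2 - 6*d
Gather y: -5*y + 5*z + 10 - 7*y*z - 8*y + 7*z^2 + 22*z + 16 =y*(-7*z - 13) + 7*z^2 + 27*z + 26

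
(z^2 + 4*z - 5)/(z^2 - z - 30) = (z - 1)/(z - 6)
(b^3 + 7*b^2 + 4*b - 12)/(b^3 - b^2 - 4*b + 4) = (b + 6)/(b - 2)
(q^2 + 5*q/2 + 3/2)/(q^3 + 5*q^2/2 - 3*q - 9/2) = (2*q + 3)/(2*q^2 + 3*q - 9)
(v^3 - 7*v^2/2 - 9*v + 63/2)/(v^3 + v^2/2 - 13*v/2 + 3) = (2*v^2 - 13*v + 21)/(2*v^2 - 5*v + 2)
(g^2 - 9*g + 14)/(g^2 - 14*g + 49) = (g - 2)/(g - 7)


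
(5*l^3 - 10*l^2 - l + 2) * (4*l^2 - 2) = 20*l^5 - 40*l^4 - 14*l^3 + 28*l^2 + 2*l - 4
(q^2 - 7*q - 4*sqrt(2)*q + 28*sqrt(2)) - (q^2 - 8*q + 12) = -4*sqrt(2)*q + q - 12 + 28*sqrt(2)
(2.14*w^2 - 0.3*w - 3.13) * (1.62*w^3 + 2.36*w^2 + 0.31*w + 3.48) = 3.4668*w^5 + 4.5644*w^4 - 5.1152*w^3 - 0.0325999999999987*w^2 - 2.0143*w - 10.8924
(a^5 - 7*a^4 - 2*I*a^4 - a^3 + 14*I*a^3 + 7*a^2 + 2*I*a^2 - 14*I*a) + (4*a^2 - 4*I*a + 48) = a^5 - 7*a^4 - 2*I*a^4 - a^3 + 14*I*a^3 + 11*a^2 + 2*I*a^2 - 18*I*a + 48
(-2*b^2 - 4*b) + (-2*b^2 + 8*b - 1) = -4*b^2 + 4*b - 1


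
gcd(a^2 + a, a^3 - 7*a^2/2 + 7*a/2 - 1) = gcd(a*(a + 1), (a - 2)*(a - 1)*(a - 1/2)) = 1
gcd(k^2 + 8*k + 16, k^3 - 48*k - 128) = k^2 + 8*k + 16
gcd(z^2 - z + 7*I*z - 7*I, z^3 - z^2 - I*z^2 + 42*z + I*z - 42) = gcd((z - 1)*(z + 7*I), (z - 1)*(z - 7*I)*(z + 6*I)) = z - 1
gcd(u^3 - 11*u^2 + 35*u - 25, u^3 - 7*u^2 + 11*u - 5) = u^2 - 6*u + 5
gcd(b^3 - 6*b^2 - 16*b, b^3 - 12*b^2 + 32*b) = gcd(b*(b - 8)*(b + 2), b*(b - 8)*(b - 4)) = b^2 - 8*b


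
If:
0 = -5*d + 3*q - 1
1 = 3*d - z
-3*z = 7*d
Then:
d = 3/16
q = 31/48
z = -7/16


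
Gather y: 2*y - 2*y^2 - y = -2*y^2 + y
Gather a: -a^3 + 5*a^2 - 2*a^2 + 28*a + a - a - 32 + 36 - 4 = -a^3 + 3*a^2 + 28*a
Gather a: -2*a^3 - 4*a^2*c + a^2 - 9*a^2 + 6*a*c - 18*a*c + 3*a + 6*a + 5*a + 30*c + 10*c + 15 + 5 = -2*a^3 + a^2*(-4*c - 8) + a*(14 - 12*c) + 40*c + 20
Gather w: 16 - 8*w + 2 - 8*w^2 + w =-8*w^2 - 7*w + 18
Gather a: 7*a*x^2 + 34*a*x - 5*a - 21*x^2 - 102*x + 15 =a*(7*x^2 + 34*x - 5) - 21*x^2 - 102*x + 15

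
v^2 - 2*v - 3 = (v - 3)*(v + 1)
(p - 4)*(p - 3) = p^2 - 7*p + 12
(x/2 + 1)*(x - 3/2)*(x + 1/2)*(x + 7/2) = x^4/2 + 9*x^3/4 + 3*x^2/8 - 89*x/16 - 21/8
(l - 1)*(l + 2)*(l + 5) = l^3 + 6*l^2 + 3*l - 10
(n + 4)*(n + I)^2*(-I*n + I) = -I*n^4 + 2*n^3 - 3*I*n^3 + 6*n^2 + 5*I*n^2 - 8*n + 3*I*n - 4*I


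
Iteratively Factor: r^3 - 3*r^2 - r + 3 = (r + 1)*(r^2 - 4*r + 3) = (r - 1)*(r + 1)*(r - 3)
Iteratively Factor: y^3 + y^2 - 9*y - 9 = (y + 3)*(y^2 - 2*y - 3) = (y - 3)*(y + 3)*(y + 1)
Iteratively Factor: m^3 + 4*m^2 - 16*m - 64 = (m - 4)*(m^2 + 8*m + 16) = (m - 4)*(m + 4)*(m + 4)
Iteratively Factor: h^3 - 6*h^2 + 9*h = (h)*(h^2 - 6*h + 9) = h*(h - 3)*(h - 3)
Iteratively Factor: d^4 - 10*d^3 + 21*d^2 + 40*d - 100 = (d + 2)*(d^3 - 12*d^2 + 45*d - 50) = (d - 5)*(d + 2)*(d^2 - 7*d + 10) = (d - 5)^2*(d + 2)*(d - 2)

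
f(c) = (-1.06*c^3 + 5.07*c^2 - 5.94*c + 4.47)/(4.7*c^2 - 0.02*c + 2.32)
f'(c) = (0.02 - 9.4*c)*(-1.06*c^3 + 5.07*c^2 - 5.94*c + 4.47)/(4.7*c^2 - 0.02*c + 2.32)^2 + (-3.18*c^2 + 10.14*c - 5.94)/(4.7*c^2 - 0.02*c + 2.32)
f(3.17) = 0.06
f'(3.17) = -0.15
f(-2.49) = 2.13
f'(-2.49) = -0.03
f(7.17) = -0.69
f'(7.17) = -0.21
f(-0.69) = 2.48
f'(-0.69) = 0.37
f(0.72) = 0.51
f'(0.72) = -0.79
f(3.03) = 0.08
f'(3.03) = -0.15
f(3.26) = 0.04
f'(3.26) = -0.15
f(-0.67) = 2.49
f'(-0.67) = 0.35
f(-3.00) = 2.16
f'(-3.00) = -0.09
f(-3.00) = 2.16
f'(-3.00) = -0.09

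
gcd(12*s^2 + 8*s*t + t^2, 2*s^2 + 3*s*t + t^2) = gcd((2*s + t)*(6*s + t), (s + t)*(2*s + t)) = 2*s + t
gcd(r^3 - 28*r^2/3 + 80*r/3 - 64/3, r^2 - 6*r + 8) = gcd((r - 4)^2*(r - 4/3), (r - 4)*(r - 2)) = r - 4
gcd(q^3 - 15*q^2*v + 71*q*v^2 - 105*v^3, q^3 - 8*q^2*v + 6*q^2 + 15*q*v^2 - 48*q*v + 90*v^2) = q^2 - 8*q*v + 15*v^2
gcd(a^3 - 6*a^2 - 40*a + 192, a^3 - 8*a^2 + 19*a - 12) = a - 4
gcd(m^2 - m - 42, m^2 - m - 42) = m^2 - m - 42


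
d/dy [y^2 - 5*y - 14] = 2*y - 5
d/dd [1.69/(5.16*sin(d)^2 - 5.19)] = -0.323743971844476*sin(2*d)/(0.497109826589595*cos(2*d) + 0.502890173410405)^2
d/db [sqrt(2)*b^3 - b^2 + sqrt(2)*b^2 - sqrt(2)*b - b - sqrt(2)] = 3*sqrt(2)*b^2 - 2*b + 2*sqrt(2)*b - sqrt(2) - 1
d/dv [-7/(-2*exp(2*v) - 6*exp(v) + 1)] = (-28*exp(v) - 42)*exp(v)/(2*exp(2*v) + 6*exp(v) - 1)^2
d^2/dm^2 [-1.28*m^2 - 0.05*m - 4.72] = -2.56000000000000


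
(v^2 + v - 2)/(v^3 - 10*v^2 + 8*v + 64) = (v - 1)/(v^2 - 12*v + 32)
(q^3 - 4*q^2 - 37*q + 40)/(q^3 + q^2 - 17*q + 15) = (q - 8)/(q - 3)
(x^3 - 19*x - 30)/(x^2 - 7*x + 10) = (x^2 + 5*x + 6)/(x - 2)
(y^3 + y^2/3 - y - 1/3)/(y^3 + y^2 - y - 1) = (y + 1/3)/(y + 1)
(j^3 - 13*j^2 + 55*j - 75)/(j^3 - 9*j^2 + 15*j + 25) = (j - 3)/(j + 1)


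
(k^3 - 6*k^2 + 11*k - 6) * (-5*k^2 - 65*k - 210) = -5*k^5 - 35*k^4 + 125*k^3 + 575*k^2 - 1920*k + 1260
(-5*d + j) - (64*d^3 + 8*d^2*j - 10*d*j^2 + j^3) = -64*d^3 - 8*d^2*j + 10*d*j^2 - 5*d - j^3 + j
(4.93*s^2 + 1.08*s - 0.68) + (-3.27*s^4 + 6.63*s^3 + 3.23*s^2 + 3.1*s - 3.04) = -3.27*s^4 + 6.63*s^3 + 8.16*s^2 + 4.18*s - 3.72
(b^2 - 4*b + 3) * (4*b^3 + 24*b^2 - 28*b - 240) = 4*b^5 + 8*b^4 - 112*b^3 - 56*b^2 + 876*b - 720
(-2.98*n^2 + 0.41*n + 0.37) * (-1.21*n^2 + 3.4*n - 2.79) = 3.6058*n^4 - 10.6281*n^3 + 9.2605*n^2 + 0.1141*n - 1.0323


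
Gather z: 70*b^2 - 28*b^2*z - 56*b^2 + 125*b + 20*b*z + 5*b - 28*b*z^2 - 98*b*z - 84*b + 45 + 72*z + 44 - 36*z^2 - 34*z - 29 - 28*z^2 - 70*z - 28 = 14*b^2 + 46*b + z^2*(-28*b - 64) + z*(-28*b^2 - 78*b - 32) + 32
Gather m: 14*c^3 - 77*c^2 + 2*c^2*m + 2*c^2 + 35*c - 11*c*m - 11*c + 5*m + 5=14*c^3 - 75*c^2 + 24*c + m*(2*c^2 - 11*c + 5) + 5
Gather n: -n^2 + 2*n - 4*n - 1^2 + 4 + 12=-n^2 - 2*n + 15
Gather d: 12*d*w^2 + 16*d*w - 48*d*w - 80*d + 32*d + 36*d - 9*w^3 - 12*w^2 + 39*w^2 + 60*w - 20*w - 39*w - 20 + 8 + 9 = d*(12*w^2 - 32*w - 12) - 9*w^3 + 27*w^2 + w - 3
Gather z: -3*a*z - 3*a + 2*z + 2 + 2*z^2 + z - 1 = -3*a + 2*z^2 + z*(3 - 3*a) + 1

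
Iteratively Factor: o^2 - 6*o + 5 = (o - 5)*(o - 1)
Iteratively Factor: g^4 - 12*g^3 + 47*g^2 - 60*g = (g)*(g^3 - 12*g^2 + 47*g - 60) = g*(g - 5)*(g^2 - 7*g + 12) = g*(g - 5)*(g - 4)*(g - 3)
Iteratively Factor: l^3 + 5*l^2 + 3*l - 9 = (l + 3)*(l^2 + 2*l - 3) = (l - 1)*(l + 3)*(l + 3)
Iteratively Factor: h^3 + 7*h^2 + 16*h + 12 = (h + 2)*(h^2 + 5*h + 6) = (h + 2)^2*(h + 3)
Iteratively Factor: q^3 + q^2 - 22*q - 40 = (q + 4)*(q^2 - 3*q - 10) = (q + 2)*(q + 4)*(q - 5)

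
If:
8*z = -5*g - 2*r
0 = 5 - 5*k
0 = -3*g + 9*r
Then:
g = -24*z/17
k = 1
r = -8*z/17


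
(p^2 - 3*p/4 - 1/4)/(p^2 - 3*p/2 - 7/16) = 4*(p - 1)/(4*p - 7)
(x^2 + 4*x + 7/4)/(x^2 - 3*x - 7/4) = (2*x + 7)/(2*x - 7)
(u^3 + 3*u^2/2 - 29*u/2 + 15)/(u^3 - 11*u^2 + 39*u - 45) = (2*u^3 + 3*u^2 - 29*u + 30)/(2*(u^3 - 11*u^2 + 39*u - 45))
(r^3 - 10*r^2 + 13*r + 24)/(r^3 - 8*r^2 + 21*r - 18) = (r^2 - 7*r - 8)/(r^2 - 5*r + 6)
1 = 1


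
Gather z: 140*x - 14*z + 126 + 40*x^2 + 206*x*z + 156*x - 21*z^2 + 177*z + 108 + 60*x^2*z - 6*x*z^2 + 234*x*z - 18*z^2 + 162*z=40*x^2 + 296*x + z^2*(-6*x - 39) + z*(60*x^2 + 440*x + 325) + 234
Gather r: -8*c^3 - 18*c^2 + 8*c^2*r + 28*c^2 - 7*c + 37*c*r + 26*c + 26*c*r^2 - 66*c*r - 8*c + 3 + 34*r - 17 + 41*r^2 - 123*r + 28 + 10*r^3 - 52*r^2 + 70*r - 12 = -8*c^3 + 10*c^2 + 11*c + 10*r^3 + r^2*(26*c - 11) + r*(8*c^2 - 29*c - 19) + 2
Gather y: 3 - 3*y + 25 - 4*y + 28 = 56 - 7*y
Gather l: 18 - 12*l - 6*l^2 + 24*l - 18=-6*l^2 + 12*l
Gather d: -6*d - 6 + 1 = -6*d - 5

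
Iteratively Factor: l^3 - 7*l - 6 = (l - 3)*(l^2 + 3*l + 2) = (l - 3)*(l + 2)*(l + 1)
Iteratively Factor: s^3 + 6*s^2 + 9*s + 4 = (s + 1)*(s^2 + 5*s + 4) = (s + 1)*(s + 4)*(s + 1)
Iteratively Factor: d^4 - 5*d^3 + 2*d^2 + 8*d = (d - 2)*(d^3 - 3*d^2 - 4*d) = (d - 2)*(d + 1)*(d^2 - 4*d) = (d - 4)*(d - 2)*(d + 1)*(d)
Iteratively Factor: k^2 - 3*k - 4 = (k + 1)*(k - 4)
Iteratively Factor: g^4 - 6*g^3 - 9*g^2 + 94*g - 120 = (g - 5)*(g^3 - g^2 - 14*g + 24) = (g - 5)*(g - 2)*(g^2 + g - 12) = (g - 5)*(g - 3)*(g - 2)*(g + 4)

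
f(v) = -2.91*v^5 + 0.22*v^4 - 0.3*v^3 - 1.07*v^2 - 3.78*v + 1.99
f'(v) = -14.55*v^4 + 0.88*v^3 - 0.9*v^2 - 2.14*v - 3.78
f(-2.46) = 279.50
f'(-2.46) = -549.91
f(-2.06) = 119.77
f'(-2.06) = -272.90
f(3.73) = -2101.03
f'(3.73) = -2795.04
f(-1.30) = 17.19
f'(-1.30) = -46.01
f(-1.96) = 94.97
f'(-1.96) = -224.40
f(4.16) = -3613.39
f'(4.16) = -4322.39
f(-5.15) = 10730.96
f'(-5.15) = -10371.92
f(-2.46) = 279.50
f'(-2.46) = -549.91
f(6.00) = -22467.05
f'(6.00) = -18715.74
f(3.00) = -716.39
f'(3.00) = -1173.09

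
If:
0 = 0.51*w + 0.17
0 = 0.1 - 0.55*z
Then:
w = -0.33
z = 0.18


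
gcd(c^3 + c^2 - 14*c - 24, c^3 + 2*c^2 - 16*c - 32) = c^2 - 2*c - 8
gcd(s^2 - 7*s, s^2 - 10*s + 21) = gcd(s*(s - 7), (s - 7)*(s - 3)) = s - 7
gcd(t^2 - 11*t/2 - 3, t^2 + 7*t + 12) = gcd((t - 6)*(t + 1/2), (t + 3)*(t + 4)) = 1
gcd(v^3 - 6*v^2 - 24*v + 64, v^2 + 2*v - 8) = v^2 + 2*v - 8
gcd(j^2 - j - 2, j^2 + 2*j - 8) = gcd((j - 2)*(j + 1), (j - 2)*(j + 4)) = j - 2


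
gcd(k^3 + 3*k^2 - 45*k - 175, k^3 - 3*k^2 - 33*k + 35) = k^2 - 2*k - 35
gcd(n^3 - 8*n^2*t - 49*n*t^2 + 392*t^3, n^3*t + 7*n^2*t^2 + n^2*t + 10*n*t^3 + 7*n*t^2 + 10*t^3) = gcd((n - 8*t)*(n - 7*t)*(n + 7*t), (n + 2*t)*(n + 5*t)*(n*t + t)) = 1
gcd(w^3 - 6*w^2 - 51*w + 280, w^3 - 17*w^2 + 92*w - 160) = w^2 - 13*w + 40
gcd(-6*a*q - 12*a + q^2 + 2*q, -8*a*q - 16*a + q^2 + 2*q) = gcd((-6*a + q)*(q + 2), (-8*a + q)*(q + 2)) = q + 2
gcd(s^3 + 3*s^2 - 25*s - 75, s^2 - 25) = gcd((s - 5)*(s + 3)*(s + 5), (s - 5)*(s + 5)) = s^2 - 25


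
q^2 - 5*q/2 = q*(q - 5/2)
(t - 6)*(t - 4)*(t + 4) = t^3 - 6*t^2 - 16*t + 96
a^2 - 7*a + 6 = (a - 6)*(a - 1)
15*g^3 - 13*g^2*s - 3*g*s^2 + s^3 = (-5*g + s)*(-g + s)*(3*g + s)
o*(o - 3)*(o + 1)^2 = o^4 - o^3 - 5*o^2 - 3*o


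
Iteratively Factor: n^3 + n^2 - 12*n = (n - 3)*(n^2 + 4*n) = n*(n - 3)*(n + 4)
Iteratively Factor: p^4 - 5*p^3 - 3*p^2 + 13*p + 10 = (p - 2)*(p^3 - 3*p^2 - 9*p - 5) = (p - 2)*(p + 1)*(p^2 - 4*p - 5) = (p - 5)*(p - 2)*(p + 1)*(p + 1)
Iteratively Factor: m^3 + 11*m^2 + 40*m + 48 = (m + 4)*(m^2 + 7*m + 12) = (m + 4)^2*(m + 3)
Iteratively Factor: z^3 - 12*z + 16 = (z - 2)*(z^2 + 2*z - 8) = (z - 2)^2*(z + 4)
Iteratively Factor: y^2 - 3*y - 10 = (y + 2)*(y - 5)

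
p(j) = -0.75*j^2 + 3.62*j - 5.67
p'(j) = 3.62 - 1.5*j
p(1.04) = -2.72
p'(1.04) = 2.06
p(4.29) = -3.94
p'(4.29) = -2.82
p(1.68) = -1.71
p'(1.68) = 1.10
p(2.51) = -1.31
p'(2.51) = -0.14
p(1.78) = -1.60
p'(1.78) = 0.95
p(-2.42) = -18.82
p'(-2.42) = 7.25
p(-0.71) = -8.62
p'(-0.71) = 4.68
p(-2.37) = -18.46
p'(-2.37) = 7.18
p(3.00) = -1.56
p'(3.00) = -0.88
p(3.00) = -1.56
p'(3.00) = -0.88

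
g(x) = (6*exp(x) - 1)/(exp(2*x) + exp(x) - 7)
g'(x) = (6*exp(x) - 1)*(-2*exp(2*x) - exp(x))/(exp(2*x) + exp(x) - 7)^2 + 6*exp(x)/(exp(2*x) + exp(x) - 7)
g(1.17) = 2.78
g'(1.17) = -7.16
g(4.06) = 0.10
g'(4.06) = -0.10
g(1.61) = 1.26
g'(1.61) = -1.71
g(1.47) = 1.54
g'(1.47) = -2.40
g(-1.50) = -0.05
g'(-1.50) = -0.20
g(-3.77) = 0.12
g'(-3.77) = -0.02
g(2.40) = 0.52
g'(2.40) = -0.52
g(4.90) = 0.04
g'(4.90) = -0.04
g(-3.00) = 0.10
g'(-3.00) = -0.04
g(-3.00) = 0.10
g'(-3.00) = -0.04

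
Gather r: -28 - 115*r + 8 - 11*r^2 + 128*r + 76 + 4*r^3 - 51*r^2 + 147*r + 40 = 4*r^3 - 62*r^2 + 160*r + 96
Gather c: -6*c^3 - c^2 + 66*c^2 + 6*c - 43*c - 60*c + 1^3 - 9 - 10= -6*c^3 + 65*c^2 - 97*c - 18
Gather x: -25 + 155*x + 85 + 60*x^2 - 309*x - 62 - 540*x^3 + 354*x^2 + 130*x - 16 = -540*x^3 + 414*x^2 - 24*x - 18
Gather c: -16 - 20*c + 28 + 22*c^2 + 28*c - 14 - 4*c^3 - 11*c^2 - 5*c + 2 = -4*c^3 + 11*c^2 + 3*c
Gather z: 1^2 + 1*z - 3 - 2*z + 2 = -z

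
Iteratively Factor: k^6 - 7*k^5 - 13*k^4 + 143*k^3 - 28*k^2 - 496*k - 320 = (k - 4)*(k^5 - 3*k^4 - 25*k^3 + 43*k^2 + 144*k + 80) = (k - 4)*(k + 4)*(k^4 - 7*k^3 + 3*k^2 + 31*k + 20) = (k - 4)*(k + 1)*(k + 4)*(k^3 - 8*k^2 + 11*k + 20) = (k - 5)*(k - 4)*(k + 1)*(k + 4)*(k^2 - 3*k - 4) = (k - 5)*(k - 4)^2*(k + 1)*(k + 4)*(k + 1)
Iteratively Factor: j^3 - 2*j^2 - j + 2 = (j - 2)*(j^2 - 1) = (j - 2)*(j + 1)*(j - 1)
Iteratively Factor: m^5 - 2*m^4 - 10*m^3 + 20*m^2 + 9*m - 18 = (m + 3)*(m^4 - 5*m^3 + 5*m^2 + 5*m - 6) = (m - 1)*(m + 3)*(m^3 - 4*m^2 + m + 6) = (m - 3)*(m - 1)*(m + 3)*(m^2 - m - 2) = (m - 3)*(m - 1)*(m + 1)*(m + 3)*(m - 2)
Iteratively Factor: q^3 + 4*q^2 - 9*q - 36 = (q + 3)*(q^2 + q - 12) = (q - 3)*(q + 3)*(q + 4)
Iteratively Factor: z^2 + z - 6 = (z - 2)*(z + 3)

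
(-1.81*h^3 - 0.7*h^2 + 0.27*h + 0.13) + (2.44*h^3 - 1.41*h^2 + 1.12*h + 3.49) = 0.63*h^3 - 2.11*h^2 + 1.39*h + 3.62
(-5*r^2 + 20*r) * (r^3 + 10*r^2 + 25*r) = -5*r^5 - 30*r^4 + 75*r^3 + 500*r^2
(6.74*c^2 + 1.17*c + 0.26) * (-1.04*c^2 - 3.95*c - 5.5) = -7.0096*c^4 - 27.8398*c^3 - 41.9619*c^2 - 7.462*c - 1.43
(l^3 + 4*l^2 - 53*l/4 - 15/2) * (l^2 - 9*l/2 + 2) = l^5 - l^4/2 - 117*l^3/4 + 481*l^2/8 + 29*l/4 - 15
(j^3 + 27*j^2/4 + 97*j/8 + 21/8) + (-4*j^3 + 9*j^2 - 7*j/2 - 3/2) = -3*j^3 + 63*j^2/4 + 69*j/8 + 9/8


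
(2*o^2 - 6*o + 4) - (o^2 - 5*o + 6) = o^2 - o - 2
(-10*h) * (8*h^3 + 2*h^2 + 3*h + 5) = -80*h^4 - 20*h^3 - 30*h^2 - 50*h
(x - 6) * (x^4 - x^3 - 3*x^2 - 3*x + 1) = x^5 - 7*x^4 + 3*x^3 + 15*x^2 + 19*x - 6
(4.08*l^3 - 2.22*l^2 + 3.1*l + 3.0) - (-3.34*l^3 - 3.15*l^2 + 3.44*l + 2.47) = 7.42*l^3 + 0.93*l^2 - 0.34*l + 0.53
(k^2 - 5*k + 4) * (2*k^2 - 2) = 2*k^4 - 10*k^3 + 6*k^2 + 10*k - 8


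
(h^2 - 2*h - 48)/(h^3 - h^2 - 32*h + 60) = (h - 8)/(h^2 - 7*h + 10)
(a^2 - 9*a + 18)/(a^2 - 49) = (a^2 - 9*a + 18)/(a^2 - 49)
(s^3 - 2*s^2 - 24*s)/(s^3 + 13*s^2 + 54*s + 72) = s*(s - 6)/(s^2 + 9*s + 18)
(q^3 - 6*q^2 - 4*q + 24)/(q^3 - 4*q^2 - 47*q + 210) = (q^2 - 4)/(q^2 + 2*q - 35)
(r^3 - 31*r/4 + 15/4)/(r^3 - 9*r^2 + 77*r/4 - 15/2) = (r + 3)/(r - 6)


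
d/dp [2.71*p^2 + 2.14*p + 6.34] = 5.42*p + 2.14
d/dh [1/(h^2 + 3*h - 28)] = (-2*h - 3)/(h^2 + 3*h - 28)^2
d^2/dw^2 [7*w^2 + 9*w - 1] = 14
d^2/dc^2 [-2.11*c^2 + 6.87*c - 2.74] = -4.22000000000000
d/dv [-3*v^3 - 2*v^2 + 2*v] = -9*v^2 - 4*v + 2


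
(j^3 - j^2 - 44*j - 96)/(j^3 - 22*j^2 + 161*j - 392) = (j^2 + 7*j + 12)/(j^2 - 14*j + 49)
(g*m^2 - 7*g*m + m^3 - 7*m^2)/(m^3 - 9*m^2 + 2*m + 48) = m*(g*m - 7*g + m^2 - 7*m)/(m^3 - 9*m^2 + 2*m + 48)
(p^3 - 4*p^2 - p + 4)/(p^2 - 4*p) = p - 1/p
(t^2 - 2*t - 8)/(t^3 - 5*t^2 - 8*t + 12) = (t - 4)/(t^2 - 7*t + 6)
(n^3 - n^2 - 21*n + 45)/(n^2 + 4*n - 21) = (n^2 + 2*n - 15)/(n + 7)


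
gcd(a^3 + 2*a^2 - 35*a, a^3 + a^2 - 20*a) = a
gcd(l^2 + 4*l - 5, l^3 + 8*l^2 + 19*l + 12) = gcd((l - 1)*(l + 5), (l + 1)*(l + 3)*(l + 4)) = 1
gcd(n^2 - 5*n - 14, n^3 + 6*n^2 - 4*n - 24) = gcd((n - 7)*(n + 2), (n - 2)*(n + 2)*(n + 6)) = n + 2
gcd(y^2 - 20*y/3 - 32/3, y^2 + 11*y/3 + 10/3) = 1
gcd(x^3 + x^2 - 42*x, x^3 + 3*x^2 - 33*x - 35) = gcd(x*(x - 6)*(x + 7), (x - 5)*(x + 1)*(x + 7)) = x + 7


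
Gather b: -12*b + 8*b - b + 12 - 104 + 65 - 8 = -5*b - 35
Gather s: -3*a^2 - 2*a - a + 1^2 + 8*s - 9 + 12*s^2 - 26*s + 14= -3*a^2 - 3*a + 12*s^2 - 18*s + 6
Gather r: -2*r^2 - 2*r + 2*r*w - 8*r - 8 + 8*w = -2*r^2 + r*(2*w - 10) + 8*w - 8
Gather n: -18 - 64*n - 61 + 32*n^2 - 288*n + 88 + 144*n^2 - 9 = 176*n^2 - 352*n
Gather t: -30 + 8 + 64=42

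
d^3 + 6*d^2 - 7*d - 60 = (d - 3)*(d + 4)*(d + 5)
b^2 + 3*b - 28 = (b - 4)*(b + 7)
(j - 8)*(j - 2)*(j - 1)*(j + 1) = j^4 - 10*j^3 + 15*j^2 + 10*j - 16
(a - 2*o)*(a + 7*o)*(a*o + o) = a^3*o + 5*a^2*o^2 + a^2*o - 14*a*o^3 + 5*a*o^2 - 14*o^3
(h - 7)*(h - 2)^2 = h^3 - 11*h^2 + 32*h - 28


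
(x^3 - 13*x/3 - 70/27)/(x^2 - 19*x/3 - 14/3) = (9*x^2 - 6*x - 35)/(9*(x - 7))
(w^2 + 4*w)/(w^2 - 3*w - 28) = w/(w - 7)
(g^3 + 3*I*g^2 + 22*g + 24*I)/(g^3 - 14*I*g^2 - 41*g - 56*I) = (g^2 + 2*I*g + 24)/(g^2 - 15*I*g - 56)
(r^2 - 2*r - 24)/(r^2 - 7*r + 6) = (r + 4)/(r - 1)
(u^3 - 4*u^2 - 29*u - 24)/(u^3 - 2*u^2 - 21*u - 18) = (u - 8)/(u - 6)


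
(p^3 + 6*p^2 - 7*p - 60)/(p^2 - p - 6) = (p^2 + 9*p + 20)/(p + 2)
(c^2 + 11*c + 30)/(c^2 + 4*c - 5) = (c + 6)/(c - 1)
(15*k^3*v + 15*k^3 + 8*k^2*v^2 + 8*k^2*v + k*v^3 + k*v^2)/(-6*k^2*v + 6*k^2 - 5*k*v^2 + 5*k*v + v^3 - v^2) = k*(15*k^2*v + 15*k^2 + 8*k*v^2 + 8*k*v + v^3 + v^2)/(-6*k^2*v + 6*k^2 - 5*k*v^2 + 5*k*v + v^3 - v^2)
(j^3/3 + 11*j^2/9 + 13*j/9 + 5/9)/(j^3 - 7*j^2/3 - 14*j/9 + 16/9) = (3*j^2 + 8*j + 5)/(9*j^2 - 30*j + 16)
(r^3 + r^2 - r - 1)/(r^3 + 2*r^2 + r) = (r - 1)/r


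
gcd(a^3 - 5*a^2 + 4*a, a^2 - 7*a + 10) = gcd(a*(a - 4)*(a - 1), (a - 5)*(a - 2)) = 1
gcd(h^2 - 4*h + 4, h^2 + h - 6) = h - 2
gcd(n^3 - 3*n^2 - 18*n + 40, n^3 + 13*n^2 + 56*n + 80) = n + 4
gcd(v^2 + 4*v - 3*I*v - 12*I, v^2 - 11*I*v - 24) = v - 3*I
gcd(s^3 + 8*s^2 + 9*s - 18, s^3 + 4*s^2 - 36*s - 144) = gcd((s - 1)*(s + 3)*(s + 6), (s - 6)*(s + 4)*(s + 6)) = s + 6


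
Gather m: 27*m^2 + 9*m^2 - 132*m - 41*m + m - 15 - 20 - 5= 36*m^2 - 172*m - 40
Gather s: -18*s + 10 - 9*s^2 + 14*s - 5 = -9*s^2 - 4*s + 5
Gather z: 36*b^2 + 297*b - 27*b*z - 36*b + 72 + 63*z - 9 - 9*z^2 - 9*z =36*b^2 + 261*b - 9*z^2 + z*(54 - 27*b) + 63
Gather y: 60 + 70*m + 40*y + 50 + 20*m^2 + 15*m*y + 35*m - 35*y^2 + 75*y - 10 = 20*m^2 + 105*m - 35*y^2 + y*(15*m + 115) + 100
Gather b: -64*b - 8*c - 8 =-64*b - 8*c - 8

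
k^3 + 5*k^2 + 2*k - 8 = (k - 1)*(k + 2)*(k + 4)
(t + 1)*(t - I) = t^2 + t - I*t - I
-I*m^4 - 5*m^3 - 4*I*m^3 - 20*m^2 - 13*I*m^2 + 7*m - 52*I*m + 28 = (m + 4)*(m - 7*I)*(m + I)*(-I*m + 1)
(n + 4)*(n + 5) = n^2 + 9*n + 20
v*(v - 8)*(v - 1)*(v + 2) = v^4 - 7*v^3 - 10*v^2 + 16*v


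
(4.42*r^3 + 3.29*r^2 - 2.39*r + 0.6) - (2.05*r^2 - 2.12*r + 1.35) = 4.42*r^3 + 1.24*r^2 - 0.27*r - 0.75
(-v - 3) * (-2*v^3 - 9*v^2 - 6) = 2*v^4 + 15*v^3 + 27*v^2 + 6*v + 18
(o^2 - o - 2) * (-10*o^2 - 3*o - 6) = -10*o^4 + 7*o^3 + 17*o^2 + 12*o + 12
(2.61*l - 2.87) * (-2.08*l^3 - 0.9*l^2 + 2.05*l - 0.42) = -5.4288*l^4 + 3.6206*l^3 + 7.9335*l^2 - 6.9797*l + 1.2054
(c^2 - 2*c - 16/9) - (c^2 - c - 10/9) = -c - 2/3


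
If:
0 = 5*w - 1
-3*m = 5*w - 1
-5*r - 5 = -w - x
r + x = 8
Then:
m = 0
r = 8/15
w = 1/5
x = 112/15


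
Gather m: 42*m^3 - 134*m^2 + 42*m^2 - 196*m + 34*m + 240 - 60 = 42*m^3 - 92*m^2 - 162*m + 180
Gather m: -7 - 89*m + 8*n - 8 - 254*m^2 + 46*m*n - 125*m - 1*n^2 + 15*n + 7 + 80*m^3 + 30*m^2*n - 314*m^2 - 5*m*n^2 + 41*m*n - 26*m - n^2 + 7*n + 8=80*m^3 + m^2*(30*n - 568) + m*(-5*n^2 + 87*n - 240) - 2*n^2 + 30*n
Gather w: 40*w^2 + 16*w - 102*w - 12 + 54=40*w^2 - 86*w + 42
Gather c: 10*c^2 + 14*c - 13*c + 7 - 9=10*c^2 + c - 2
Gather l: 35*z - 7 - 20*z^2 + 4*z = -20*z^2 + 39*z - 7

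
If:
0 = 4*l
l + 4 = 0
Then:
No Solution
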